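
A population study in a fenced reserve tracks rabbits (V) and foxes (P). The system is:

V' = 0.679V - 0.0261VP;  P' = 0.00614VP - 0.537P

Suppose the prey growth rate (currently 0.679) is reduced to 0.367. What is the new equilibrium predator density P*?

P* ≈ 14.1

At the interior fixed point, setting dV/dt = 0 with V > 0 fixes P* = (prey growth rate)/(VP coefficient) — independent of the other coefficients.
With the change, P* = 0.367/0.0261 = 14.1; it falls from 26.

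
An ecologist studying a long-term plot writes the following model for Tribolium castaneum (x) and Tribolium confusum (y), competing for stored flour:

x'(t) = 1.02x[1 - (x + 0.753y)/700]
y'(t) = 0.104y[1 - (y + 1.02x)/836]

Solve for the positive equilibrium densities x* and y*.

Setting both brackets to zero gives the nullclines x + 0.753y = 700 and 1.02x + y = 836.
Substituting y = 836 - 1.02x into the first: x(1 - 0.753·1.02) = 700 - 0.753·836.
So x* = 70.5/0.232 = 304, and then y* = 836 - 1.02·304 = 526.

x* ≈ 304, y* ≈ 526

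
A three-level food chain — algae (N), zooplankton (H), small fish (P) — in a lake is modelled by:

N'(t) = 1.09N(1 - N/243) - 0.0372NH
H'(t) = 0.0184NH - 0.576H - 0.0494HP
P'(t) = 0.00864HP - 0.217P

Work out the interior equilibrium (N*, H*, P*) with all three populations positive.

From dP/dt = 0: 0.00864H* = 0.217, so H* = 25.1.
From dN/dt = 0: 1.09(1 - N*/243) = 0.0372·25.1, giving N* = 243·(1 - 0.857) = 34.7.
From dH/dt = 0: 0.0184·34.7 - 0.576 = 0.0494P*, so P* = 0.0627/0.0494 = 1.27.

N* ≈ 34.7, H* ≈ 25.1, P* ≈ 1.27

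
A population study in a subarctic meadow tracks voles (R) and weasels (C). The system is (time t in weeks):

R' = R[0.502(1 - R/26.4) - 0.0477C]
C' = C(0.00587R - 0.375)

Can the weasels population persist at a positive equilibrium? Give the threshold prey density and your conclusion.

Threshold R = 63.9; K < 63.9, so no, the predator goes extinct.

The predator equation gives dC/dt > 0 only when R > 0.375/0.00587 = 63.9.
Without the predator, R → K = 26.4. Since 26.4 < 63.9, the predator cannot invade.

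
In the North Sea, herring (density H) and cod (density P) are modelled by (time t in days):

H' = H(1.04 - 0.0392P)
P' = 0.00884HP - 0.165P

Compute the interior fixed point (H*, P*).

H* ≈ 18.7, P* ≈ 26.5

Set dP/dt = 0 with P > 0: 0.00884H - 0.165 = 0, so H* = 0.165/0.00884 = 18.7.
Set dH/dt = 0 with H > 0: 1.04 - 0.0392P = 0, so P* = 1.04/0.0392 = 26.5.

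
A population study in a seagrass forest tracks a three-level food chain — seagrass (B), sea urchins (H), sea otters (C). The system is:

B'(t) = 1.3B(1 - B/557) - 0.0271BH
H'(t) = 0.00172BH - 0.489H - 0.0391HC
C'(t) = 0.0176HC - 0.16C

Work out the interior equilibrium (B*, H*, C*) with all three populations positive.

B* ≈ 451, H* ≈ 9.09, C* ≈ 7.35

From dC/dt = 0: 0.0176H* = 0.16, so H* = 9.09.
From dB/dt = 0: 1.3(1 - B*/557) = 0.0271·9.09, giving B* = 557·(1 - 0.19) = 451.
From dH/dt = 0: 0.00172·451 - 0.489 = 0.0391C*, so C* = 0.287/0.0391 = 7.35.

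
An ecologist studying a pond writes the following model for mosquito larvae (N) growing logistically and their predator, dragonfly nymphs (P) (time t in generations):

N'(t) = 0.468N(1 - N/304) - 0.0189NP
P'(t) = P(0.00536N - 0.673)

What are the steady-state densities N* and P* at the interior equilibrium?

From dP/dt = 0 with P > 0: 0.00536N* = 0.673, so N* = 126.
Substitute into dN/dt = 0: 0.468(1 - 126/304) = 0.0189P*.
The bracket is 0.587, giving P* = 0.275/0.0189 = 14.5.

N* ≈ 126, P* ≈ 14.5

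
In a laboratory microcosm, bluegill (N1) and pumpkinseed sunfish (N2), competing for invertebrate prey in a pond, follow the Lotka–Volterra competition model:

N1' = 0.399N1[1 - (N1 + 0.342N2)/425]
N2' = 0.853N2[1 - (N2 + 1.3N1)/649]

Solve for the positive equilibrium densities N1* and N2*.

Setting both brackets to zero gives the nullclines N1 + 0.342N2 = 425 and 1.3N1 + N2 = 649.
Substituting N2 = 649 - 1.3N1 into the first: N1(1 - 0.342·1.3) = 425 - 0.342·649.
So N1* = 203/0.555 = 366, and then N2* = 649 - 1.3·366 = 174.

N1* ≈ 366, N2* ≈ 174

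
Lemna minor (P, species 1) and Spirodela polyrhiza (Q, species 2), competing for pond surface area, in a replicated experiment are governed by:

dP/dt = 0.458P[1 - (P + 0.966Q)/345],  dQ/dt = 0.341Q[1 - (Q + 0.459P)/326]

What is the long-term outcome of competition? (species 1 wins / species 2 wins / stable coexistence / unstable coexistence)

stable coexistence

Compare the nullcline intercepts: K1/α12 = 345/0.966 = 357 > K2 = 326; K2/α21 = 326/0.459 = 710 > K1 = 345.
Since both inequalities hold, each species can invade when rare, so the interior equilibrium is stable.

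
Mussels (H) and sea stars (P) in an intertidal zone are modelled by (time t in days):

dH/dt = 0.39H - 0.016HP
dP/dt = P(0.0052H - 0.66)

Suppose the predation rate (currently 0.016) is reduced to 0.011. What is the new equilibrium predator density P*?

At the interior fixed point, setting dH/dt = 0 with H > 0 fixes P* = (prey growth rate)/(HP coefficient) — independent of the other coefficients.
With the change, P* = 0.39/0.011 = 35.5; it rises from 24.4.

P* ≈ 35.5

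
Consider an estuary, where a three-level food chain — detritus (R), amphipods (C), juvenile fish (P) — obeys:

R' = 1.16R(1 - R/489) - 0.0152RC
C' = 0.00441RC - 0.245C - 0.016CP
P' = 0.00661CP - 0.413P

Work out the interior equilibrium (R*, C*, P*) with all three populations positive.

R* ≈ 88.6, C* ≈ 62.5, P* ≈ 9.12

From dP/dt = 0: 0.00661C* = 0.413, so C* = 62.5.
From dR/dt = 0: 1.16(1 - R*/489) = 0.0152·62.5, giving R* = 489·(1 - 0.819) = 88.6.
From dC/dt = 0: 0.00441·88.6 - 0.245 = 0.016P*, so P* = 0.146/0.016 = 9.12.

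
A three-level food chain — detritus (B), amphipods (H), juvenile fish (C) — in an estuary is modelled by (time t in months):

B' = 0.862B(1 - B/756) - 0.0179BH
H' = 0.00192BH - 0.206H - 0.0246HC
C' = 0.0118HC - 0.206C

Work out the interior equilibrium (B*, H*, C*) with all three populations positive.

B* ≈ 482, H* ≈ 17.5, C* ≈ 29.2

From dC/dt = 0: 0.0118H* = 0.206, so H* = 17.5.
From dB/dt = 0: 0.862(1 - B*/756) = 0.0179·17.5, giving B* = 756·(1 - 0.363) = 482.
From dH/dt = 0: 0.00192·482 - 0.206 = 0.0246C*, so C* = 0.719/0.0246 = 29.2.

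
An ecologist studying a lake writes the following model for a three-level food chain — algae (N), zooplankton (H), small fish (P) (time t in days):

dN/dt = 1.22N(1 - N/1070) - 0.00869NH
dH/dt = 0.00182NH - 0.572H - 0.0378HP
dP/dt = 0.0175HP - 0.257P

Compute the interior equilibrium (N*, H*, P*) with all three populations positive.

N* ≈ 958, H* ≈ 14.7, P* ≈ 31

From dP/dt = 0: 0.0175H* = 0.257, so H* = 14.7.
From dN/dt = 0: 1.22(1 - N*/1070) = 0.00869·14.7, giving N* = 1070·(1 - 0.105) = 958.
From dH/dt = 0: 0.00182·958 - 0.572 = 0.0378P*, so P* = 1.17/0.0378 = 31.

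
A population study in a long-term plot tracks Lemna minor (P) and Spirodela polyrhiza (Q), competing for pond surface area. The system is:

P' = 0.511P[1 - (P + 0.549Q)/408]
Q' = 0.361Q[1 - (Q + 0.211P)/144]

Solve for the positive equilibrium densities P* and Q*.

Setting both brackets to zero gives the nullclines P + 0.549Q = 408 and 0.211P + Q = 144.
Substituting Q = 144 - 0.211P into the first: P(1 - 0.549·0.211) = 408 - 0.549·144.
So P* = 329/0.884 = 372, and then Q* = 144 - 0.211·372 = 65.5.

P* ≈ 372, Q* ≈ 65.5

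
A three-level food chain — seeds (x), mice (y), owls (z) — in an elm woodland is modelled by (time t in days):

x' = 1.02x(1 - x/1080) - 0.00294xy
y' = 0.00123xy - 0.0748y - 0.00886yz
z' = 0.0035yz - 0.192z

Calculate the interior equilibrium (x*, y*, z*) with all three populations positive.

x* ≈ 909, y* ≈ 54.9, z* ≈ 118

From dz/dt = 0: 0.0035y* = 0.192, so y* = 54.9.
From dx/dt = 0: 1.02(1 - x*/1080) = 0.00294·54.9, giving x* = 1080·(1 - 0.158) = 909.
From dy/dt = 0: 0.00123·909 - 0.0748 = 0.00886z*, so z* = 1.04/0.00886 = 118.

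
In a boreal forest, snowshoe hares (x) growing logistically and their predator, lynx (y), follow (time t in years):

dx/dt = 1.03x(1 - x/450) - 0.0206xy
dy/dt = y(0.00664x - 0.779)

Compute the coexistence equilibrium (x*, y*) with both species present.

From dy/dt = 0 with y > 0: 0.00664x* = 0.779, so x* = 117.
Substitute into dx/dt = 0: 1.03(1 - 117/450) = 0.0206y*.
The bracket is 0.739, giving y* = 0.761/0.0206 = 37.

x* ≈ 117, y* ≈ 37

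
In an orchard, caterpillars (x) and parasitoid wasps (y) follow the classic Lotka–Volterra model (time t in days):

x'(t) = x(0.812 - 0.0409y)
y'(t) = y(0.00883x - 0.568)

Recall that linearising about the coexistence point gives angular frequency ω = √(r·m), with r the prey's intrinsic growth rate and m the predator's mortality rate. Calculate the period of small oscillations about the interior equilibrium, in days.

Here r = 0.812 and m = 0.568, so r·m = 0.461.
ω = √0.461 = 0.679 per day, hence T = 2π/ω ≈ 9.25 days.

T ≈ 9.25 days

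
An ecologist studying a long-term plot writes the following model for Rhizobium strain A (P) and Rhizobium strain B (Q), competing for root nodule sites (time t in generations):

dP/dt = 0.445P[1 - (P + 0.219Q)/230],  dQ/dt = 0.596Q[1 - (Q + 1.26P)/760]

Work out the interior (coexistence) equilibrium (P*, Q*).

Setting both brackets to zero gives the nullclines P + 0.219Q = 230 and 1.26P + Q = 760.
Substituting Q = 760 - 1.26P into the first: P(1 - 0.219·1.26) = 230 - 0.219·760.
So P* = 63.6/0.724 = 87.8, and then Q* = 760 - 1.26·87.8 = 649.

P* ≈ 87.8, Q* ≈ 649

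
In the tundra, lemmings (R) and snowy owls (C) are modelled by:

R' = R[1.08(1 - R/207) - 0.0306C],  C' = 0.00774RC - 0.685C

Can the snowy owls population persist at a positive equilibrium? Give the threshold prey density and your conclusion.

Threshold R = 88.5; K > 88.5, so yes, the predator persists.

The predator equation gives dC/dt > 0 only when R > 0.685/0.00774 = 88.5.
Without the predator, R → K = 207. Since 207 > 88.5, the predator can invade and persist.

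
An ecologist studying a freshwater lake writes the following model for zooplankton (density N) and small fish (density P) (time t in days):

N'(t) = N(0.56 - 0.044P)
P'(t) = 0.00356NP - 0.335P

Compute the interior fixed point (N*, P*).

Set dP/dt = 0 with P > 0: 0.00356N - 0.335 = 0, so N* = 0.335/0.00356 = 94.1.
Set dN/dt = 0 with N > 0: 0.56 - 0.044P = 0, so P* = 0.56/0.044 = 12.7.

N* ≈ 94.1, P* ≈ 12.7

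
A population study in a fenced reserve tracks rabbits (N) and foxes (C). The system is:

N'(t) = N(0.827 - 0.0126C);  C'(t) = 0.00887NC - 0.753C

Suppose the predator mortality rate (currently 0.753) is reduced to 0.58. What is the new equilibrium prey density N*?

At the interior fixed point, setting dC/dt = 0 with C > 0 fixes N* = (predator death rate)/(NC coefficient) — independent of the other coefficients.
With the change, N* = 0.58/0.00887 = 65.4; it falls from 84.9.

N* ≈ 65.4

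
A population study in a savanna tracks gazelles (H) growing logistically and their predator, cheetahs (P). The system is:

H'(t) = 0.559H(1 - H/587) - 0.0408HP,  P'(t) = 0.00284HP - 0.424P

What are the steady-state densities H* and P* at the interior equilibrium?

From dP/dt = 0 with P > 0: 0.00284H* = 0.424, so H* = 149.
Substitute into dH/dt = 0: 0.559(1 - 149/587) = 0.0408P*.
The bracket is 0.746, giving P* = 0.417/0.0408 = 10.2.

H* ≈ 149, P* ≈ 10.2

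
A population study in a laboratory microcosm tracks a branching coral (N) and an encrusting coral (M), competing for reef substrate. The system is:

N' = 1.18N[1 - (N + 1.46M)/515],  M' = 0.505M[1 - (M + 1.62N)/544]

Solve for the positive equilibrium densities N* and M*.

Setting both brackets to zero gives the nullclines N + 1.46M = 515 and 1.62N + M = 544.
Substituting M = 544 - 1.62N into the first: N(1 - 1.46·1.62) = 515 - 1.46·544.
So N* = -279/-1.37 = 205, and then M* = 544 - 1.62·205 = 213.

N* ≈ 205, M* ≈ 213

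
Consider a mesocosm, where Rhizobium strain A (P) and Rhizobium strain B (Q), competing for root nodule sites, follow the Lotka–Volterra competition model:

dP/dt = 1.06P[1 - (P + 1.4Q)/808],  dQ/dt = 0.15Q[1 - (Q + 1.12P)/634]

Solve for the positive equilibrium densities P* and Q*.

P* ≈ 140, Q* ≈ 477

Setting both brackets to zero gives the nullclines P + 1.4Q = 808 and 1.12P + Q = 634.
Substituting Q = 634 - 1.12P into the first: P(1 - 1.4·1.12) = 808 - 1.4·634.
So P* = -79.6/-0.568 = 140, and then Q* = 634 - 1.12·140 = 477.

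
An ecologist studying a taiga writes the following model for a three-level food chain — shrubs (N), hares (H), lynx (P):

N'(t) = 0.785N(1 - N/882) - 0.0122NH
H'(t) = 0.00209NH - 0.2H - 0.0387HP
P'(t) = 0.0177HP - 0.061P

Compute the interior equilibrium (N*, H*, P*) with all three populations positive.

From dP/dt = 0: 0.0177H* = 0.061, so H* = 3.45.
From dN/dt = 0: 0.785(1 - N*/882) = 0.0122·3.45, giving N* = 882·(1 - 0.0536) = 835.
From dH/dt = 0: 0.00209·835 - 0.2 = 0.0387P*, so P* = 1.54/0.0387 = 39.9.

N* ≈ 835, H* ≈ 3.45, P* ≈ 39.9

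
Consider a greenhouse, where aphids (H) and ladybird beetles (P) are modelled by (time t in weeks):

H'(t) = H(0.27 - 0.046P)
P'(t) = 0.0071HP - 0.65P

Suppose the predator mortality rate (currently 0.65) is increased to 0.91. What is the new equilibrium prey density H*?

H* ≈ 128

At the interior fixed point, setting dP/dt = 0 with P > 0 fixes H* = (predator death rate)/(HP coefficient) — independent of the other coefficients.
With the change, H* = 0.91/0.0071 = 128; it rises from 91.5.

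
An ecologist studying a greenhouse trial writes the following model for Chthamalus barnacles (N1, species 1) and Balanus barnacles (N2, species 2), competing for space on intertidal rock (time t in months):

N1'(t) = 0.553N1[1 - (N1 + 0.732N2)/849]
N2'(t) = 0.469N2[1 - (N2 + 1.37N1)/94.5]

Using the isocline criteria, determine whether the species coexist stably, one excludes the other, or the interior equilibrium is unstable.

species 1 excludes species 2

Compare the nullcline intercepts: K1/α12 = 849/0.732 = 1160 > K2 = 94.5; K2/α21 = 94.5/1.37 = 69 < K1 = 849.
Since the inequalities point opposite ways, species 1 can invade but species 2 cannot.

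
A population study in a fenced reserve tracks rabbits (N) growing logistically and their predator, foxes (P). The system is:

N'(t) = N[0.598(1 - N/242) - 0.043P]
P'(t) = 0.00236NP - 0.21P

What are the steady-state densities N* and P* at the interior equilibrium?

From dP/dt = 0 with P > 0: 0.00236N* = 0.21, so N* = 89.
Substitute into dN/dt = 0: 0.598(1 - 89/242) = 0.043P*.
The bracket is 0.632, giving P* = 0.378/0.043 = 8.79.

N* ≈ 89, P* ≈ 8.79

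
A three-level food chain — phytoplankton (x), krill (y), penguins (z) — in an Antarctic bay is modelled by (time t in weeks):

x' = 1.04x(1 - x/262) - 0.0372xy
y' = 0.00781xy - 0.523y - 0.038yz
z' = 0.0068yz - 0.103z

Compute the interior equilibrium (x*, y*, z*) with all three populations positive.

From dz/dt = 0: 0.0068y* = 0.103, so y* = 15.1.
From dx/dt = 0: 1.04(1 - x*/262) = 0.0372·15.1, giving x* = 262·(1 - 0.542) = 120.
From dy/dt = 0: 0.00781·120 - 0.523 = 0.038z*, so z* = 0.415/0.038 = 10.9.

x* ≈ 120, y* ≈ 15.1, z* ≈ 10.9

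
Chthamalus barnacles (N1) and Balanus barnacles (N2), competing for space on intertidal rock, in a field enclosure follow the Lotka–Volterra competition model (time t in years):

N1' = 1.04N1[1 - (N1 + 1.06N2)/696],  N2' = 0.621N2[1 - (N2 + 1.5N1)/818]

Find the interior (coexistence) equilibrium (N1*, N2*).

Setting both brackets to zero gives the nullclines N1 + 1.06N2 = 696 and 1.5N1 + N2 = 818.
Substituting N2 = 818 - 1.5N1 into the first: N1(1 - 1.06·1.5) = 696 - 1.06·818.
So N1* = -171/-0.59 = 290, and then N2* = 818 - 1.5·290 = 383.

N1* ≈ 290, N2* ≈ 383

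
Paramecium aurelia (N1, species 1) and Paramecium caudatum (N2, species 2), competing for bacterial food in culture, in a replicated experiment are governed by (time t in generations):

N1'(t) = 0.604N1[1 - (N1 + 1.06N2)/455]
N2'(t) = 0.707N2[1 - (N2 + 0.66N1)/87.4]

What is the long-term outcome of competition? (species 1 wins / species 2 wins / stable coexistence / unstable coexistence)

Compare the nullcline intercepts: K1/α12 = 455/1.06 = 429 > K2 = 87.4; K2/α21 = 87.4/0.66 = 132 < K1 = 455.
Since the inequalities point opposite ways, species 1 can invade but species 2 cannot.

species 1 excludes species 2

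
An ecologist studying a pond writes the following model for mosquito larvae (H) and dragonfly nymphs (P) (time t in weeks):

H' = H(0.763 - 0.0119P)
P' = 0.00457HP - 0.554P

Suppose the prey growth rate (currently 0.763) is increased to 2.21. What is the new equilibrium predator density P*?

At the interior fixed point, setting dH/dt = 0 with H > 0 fixes P* = (prey growth rate)/(HP coefficient) — independent of the other coefficients.
With the change, P* = 2.21/0.0119 = 186; it rises from 64.1.

P* ≈ 186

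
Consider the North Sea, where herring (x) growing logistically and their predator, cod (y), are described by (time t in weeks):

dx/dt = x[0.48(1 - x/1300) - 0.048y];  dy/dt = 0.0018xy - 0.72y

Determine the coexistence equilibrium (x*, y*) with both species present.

x* ≈ 400, y* ≈ 6.92

From dy/dt = 0 with y > 0: 0.0018x* = 0.72, so x* = 400.
Substitute into dx/dt = 0: 0.48(1 - 400/1300) = 0.048y*.
The bracket is 0.692, giving y* = 0.332/0.048 = 6.92.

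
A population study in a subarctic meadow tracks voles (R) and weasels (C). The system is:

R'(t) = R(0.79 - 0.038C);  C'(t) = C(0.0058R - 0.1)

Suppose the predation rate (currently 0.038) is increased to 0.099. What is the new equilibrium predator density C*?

C* ≈ 7.98

At the interior fixed point, setting dR/dt = 0 with R > 0 fixes C* = (prey growth rate)/(RC coefficient) — independent of the other coefficients.
With the change, C* = 0.79/0.099 = 7.98; it falls from 20.8.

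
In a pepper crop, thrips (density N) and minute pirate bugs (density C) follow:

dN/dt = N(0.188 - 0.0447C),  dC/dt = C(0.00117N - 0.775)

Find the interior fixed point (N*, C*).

Set dC/dt = 0 with C > 0: 0.00117N - 0.775 = 0, so N* = 0.775/0.00117 = 662.
Set dN/dt = 0 with N > 0: 0.188 - 0.0447C = 0, so C* = 0.188/0.0447 = 4.21.

N* ≈ 662, C* ≈ 4.21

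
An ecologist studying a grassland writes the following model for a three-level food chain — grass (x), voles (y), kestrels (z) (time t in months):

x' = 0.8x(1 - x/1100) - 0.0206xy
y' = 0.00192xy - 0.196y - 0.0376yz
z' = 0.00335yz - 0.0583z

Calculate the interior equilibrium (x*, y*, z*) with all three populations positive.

From dz/dt = 0: 0.00335y* = 0.0583, so y* = 17.4.
From dx/dt = 0: 0.8(1 - x*/1100) = 0.0206·17.4, giving x* = 1100·(1 - 0.448) = 607.
From dy/dt = 0: 0.00192·607 - 0.196 = 0.0376z*, so z* = 0.97/0.0376 = 25.8.

x* ≈ 607, y* ≈ 17.4, z* ≈ 25.8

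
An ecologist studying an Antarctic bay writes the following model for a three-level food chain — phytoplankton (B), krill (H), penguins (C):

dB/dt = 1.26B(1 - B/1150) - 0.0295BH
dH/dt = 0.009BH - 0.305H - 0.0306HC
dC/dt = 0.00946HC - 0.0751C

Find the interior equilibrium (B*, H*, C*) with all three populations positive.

From dC/dt = 0: 0.00946H* = 0.0751, so H* = 7.94.
From dB/dt = 0: 1.26(1 - B*/1150) = 0.0295·7.94, giving B* = 1150·(1 - 0.186) = 936.
From dH/dt = 0: 0.009·936 - 0.305 = 0.0306C*, so C* = 8.12/0.0306 = 265.

B* ≈ 936, H* ≈ 7.94, C* ≈ 265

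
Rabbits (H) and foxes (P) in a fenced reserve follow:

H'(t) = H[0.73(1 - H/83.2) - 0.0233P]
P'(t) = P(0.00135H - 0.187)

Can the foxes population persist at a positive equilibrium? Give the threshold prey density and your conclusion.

The predator equation gives dP/dt > 0 only when H > 0.187/0.00135 = 139.
Without the predator, H → K = 83.2. Since 83.2 < 139, the predator cannot invade.

Threshold H = 139; K < 139, so no, the predator goes extinct.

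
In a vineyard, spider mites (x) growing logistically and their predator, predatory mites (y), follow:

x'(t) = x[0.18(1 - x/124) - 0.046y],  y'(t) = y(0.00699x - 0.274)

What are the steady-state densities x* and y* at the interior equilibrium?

From dy/dt = 0 with y > 0: 0.00699x* = 0.274, so x* = 39.2.
Substitute into dx/dt = 0: 0.18(1 - 39.2/124) = 0.046y*.
The bracket is 0.684, giving y* = 0.123/0.046 = 2.68.

x* ≈ 39.2, y* ≈ 2.68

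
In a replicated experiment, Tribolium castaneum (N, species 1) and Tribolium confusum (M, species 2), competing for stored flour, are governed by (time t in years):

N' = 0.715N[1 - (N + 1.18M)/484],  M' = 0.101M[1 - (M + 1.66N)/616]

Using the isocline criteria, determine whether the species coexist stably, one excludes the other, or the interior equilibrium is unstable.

unstable coexistence (outcome depends on initial conditions)

Compare the nullcline intercepts: K1/α12 = 484/1.18 = 410 < K2 = 616; K2/α21 = 616/1.66 = 371 < K1 = 484.
Since both are reversed, neither can invade when rare; the interior point is a saddle.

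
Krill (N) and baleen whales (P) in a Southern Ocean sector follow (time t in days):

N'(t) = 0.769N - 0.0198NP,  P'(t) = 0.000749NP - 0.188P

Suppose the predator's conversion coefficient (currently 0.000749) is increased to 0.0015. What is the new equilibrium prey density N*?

At the interior fixed point, setting dP/dt = 0 with P > 0 fixes N* = (predator death rate)/(NP coefficient) — independent of the other coefficients.
With the change, N* = 0.188/0.0015 = 125; it falls from 251.

N* ≈ 125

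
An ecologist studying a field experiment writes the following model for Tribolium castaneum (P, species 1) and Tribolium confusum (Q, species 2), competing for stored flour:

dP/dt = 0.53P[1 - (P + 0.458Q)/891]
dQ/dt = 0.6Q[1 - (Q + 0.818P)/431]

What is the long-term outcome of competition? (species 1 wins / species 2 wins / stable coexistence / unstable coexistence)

Compare the nullcline intercepts: K1/α12 = 891/0.458 = 1950 > K2 = 431; K2/α21 = 431/0.818 = 527 < K1 = 891.
Since the inequalities point opposite ways, species 1 can invade but species 2 cannot.

species 1 excludes species 2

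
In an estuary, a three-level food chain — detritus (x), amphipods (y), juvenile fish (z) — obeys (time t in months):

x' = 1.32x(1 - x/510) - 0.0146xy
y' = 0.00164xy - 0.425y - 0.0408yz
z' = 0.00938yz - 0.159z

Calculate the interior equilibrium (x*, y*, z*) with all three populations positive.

x* ≈ 414, y* ≈ 17, z* ≈ 6.24

From dz/dt = 0: 0.00938y* = 0.159, so y* = 17.
From dx/dt = 0: 1.32(1 - x*/510) = 0.0146·17, giving x* = 510·(1 - 0.187) = 414.
From dy/dt = 0: 0.00164·414 - 0.425 = 0.0408z*, so z* = 0.255/0.0408 = 6.24.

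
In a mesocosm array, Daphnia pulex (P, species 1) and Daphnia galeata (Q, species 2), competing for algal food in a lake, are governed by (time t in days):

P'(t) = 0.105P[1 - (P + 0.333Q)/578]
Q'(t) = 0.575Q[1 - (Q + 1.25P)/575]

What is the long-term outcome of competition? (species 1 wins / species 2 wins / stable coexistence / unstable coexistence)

Compare the nullcline intercepts: K1/α12 = 578/0.333 = 1740 > K2 = 575; K2/α21 = 575/1.25 = 460 < K1 = 578.
Since the inequalities point opposite ways, species 1 can invade but species 2 cannot.

species 1 excludes species 2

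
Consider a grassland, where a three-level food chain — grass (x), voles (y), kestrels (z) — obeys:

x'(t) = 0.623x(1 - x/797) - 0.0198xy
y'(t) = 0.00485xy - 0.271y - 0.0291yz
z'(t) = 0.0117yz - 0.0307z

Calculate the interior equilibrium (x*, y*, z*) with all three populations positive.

From dz/dt = 0: 0.0117y* = 0.0307, so y* = 2.62.
From dx/dt = 0: 0.623(1 - x*/797) = 0.0198·2.62, giving x* = 797·(1 - 0.0834) = 731.
From dy/dt = 0: 0.00485·731 - 0.271 = 0.0291z*, so z* = 3.27/0.0291 = 112.

x* ≈ 731, y* ≈ 2.62, z* ≈ 112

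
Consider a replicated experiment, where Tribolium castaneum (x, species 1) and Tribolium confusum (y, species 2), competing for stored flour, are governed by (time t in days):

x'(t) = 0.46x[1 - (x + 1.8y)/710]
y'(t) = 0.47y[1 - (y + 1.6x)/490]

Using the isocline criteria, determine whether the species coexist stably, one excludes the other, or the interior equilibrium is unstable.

unstable coexistence (outcome depends on initial conditions)

Compare the nullcline intercepts: K1/α12 = 710/1.8 = 394 < K2 = 490; K2/α21 = 490/1.6 = 306 < K1 = 710.
Since both are reversed, neither can invade when rare; the interior point is a saddle.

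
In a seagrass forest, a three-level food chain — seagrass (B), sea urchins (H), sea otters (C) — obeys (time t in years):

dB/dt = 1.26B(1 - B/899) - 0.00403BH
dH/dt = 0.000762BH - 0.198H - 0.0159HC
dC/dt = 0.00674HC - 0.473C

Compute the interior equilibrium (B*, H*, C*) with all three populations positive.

B* ≈ 697, H* ≈ 70.2, C* ≈ 21

From dC/dt = 0: 0.00674H* = 0.473, so H* = 70.2.
From dB/dt = 0: 1.26(1 - B*/899) = 0.00403·70.2, giving B* = 899·(1 - 0.224) = 697.
From dH/dt = 0: 0.000762·697 - 0.198 = 0.0159C*, so C* = 0.333/0.0159 = 21.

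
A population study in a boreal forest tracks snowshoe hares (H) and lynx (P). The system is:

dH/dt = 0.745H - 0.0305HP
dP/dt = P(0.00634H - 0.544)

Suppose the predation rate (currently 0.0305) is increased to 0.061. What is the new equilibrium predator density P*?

P* ≈ 12.2

At the interior fixed point, setting dH/dt = 0 with H > 0 fixes P* = (prey growth rate)/(HP coefficient) — independent of the other coefficients.
With the change, P* = 0.745/0.061 = 12.2; it falls from 24.4.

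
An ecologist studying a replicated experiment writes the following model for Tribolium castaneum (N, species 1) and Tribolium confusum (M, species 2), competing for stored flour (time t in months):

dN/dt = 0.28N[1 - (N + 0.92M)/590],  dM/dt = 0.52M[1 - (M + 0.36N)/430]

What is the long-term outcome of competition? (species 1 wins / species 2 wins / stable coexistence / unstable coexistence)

Compare the nullcline intercepts: K1/α12 = 590/0.92 = 641 > K2 = 430; K2/α21 = 430/0.36 = 1190 > K1 = 590.
Since both inequalities hold, each species can invade when rare, so the interior equilibrium is stable.

stable coexistence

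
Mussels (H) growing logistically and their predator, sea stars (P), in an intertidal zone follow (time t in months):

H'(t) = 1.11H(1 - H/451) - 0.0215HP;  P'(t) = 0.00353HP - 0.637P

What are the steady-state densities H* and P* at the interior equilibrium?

From dP/dt = 0 with P > 0: 0.00353H* = 0.637, so H* = 180.
Substitute into dH/dt = 0: 1.11(1 - 180/451) = 0.0215P*.
The bracket is 0.6, giving P* = 0.666/0.0215 = 31.

H* ≈ 180, P* ≈ 31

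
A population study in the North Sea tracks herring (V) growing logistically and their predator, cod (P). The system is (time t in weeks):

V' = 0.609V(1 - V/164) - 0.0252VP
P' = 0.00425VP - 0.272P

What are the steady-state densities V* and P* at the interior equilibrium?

From dP/dt = 0 with P > 0: 0.00425V* = 0.272, so V* = 64.
Substitute into dV/dt = 0: 0.609(1 - 64/164) = 0.0252P*.
The bracket is 0.61, giving P* = 0.371/0.0252 = 14.7.

V* ≈ 64, P* ≈ 14.7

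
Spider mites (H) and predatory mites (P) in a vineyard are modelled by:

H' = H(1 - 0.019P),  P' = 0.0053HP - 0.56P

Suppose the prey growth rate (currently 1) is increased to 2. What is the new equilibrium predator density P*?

At the interior fixed point, setting dH/dt = 0 with H > 0 fixes P* = (prey growth rate)/(HP coefficient) — independent of the other coefficients.
With the change, P* = 2/0.019 = 105; it rises from 52.6.

P* ≈ 105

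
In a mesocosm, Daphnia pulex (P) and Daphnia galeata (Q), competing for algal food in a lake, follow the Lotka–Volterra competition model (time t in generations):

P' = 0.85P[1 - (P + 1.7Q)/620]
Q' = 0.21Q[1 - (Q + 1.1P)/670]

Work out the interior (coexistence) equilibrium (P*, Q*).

Setting both brackets to zero gives the nullclines P + 1.7Q = 620 and 1.1P + Q = 670.
Substituting Q = 670 - 1.1P into the first: P(1 - 1.7·1.1) = 620 - 1.7·670.
So P* = -519/-0.87 = 597, and then Q* = 670 - 1.1·597 = 13.8.

P* ≈ 597, Q* ≈ 13.8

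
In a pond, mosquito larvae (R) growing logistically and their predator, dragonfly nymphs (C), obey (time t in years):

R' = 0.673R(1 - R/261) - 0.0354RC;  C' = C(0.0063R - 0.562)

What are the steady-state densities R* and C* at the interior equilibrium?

R* ≈ 89.2, C* ≈ 12.5

From dC/dt = 0 with C > 0: 0.0063R* = 0.562, so R* = 89.2.
Substitute into dR/dt = 0: 0.673(1 - 89.2/261) = 0.0354C*.
The bracket is 0.658, giving C* = 0.443/0.0354 = 12.5.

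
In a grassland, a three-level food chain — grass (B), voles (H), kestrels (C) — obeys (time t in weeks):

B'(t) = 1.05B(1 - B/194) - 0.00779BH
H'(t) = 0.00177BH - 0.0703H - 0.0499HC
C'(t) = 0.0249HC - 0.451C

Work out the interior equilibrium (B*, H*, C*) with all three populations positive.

From dC/dt = 0: 0.0249H* = 0.451, so H* = 18.1.
From dB/dt = 0: 1.05(1 - B*/194) = 0.00779·18.1, giving B* = 194·(1 - 0.134) = 168.
From dH/dt = 0: 0.00177·168 - 0.0703 = 0.0499C*, so C* = 0.227/0.0499 = 4.55.

B* ≈ 168, H* ≈ 18.1, C* ≈ 4.55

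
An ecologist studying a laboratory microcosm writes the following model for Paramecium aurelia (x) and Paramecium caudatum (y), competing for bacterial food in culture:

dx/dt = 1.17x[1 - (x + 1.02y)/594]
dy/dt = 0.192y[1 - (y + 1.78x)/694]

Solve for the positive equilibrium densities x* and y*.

Setting both brackets to zero gives the nullclines x + 1.02y = 594 and 1.78x + y = 694.
Substituting y = 694 - 1.78x into the first: x(1 - 1.02·1.78) = 594 - 1.02·694.
So x* = -114/-0.816 = 140, and then y* = 694 - 1.78·140 = 445.

x* ≈ 140, y* ≈ 445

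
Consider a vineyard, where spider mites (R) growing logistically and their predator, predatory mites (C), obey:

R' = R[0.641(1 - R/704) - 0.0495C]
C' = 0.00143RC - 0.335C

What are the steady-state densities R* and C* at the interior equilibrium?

R* ≈ 234, C* ≈ 8.64

From dC/dt = 0 with C > 0: 0.00143R* = 0.335, so R* = 234.
Substitute into dR/dt = 0: 0.641(1 - 234/704) = 0.0495C*.
The bracket is 0.667, giving C* = 0.428/0.0495 = 8.64.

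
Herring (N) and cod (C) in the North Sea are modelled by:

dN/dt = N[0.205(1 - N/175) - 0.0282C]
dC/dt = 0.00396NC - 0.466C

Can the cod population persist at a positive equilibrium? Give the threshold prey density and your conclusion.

The predator equation gives dC/dt > 0 only when N > 0.466/0.00396 = 118.
Without the predator, N → K = 175. Since 175 > 118, the predator can invade and persist.

Threshold N = 118; K > 118, so yes, the predator persists.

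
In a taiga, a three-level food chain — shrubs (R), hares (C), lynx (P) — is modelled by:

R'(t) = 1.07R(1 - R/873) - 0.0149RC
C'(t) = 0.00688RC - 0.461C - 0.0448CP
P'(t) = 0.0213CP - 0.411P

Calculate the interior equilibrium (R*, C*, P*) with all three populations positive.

From dP/dt = 0: 0.0213C* = 0.411, so C* = 19.3.
From dR/dt = 0: 1.07(1 - R*/873) = 0.0149·19.3, giving R* = 873·(1 - 0.269) = 638.
From dC/dt = 0: 0.00688·638 - 0.461 = 0.0448P*, so P* = 3.93/0.0448 = 87.8.

R* ≈ 638, C* ≈ 19.3, P* ≈ 87.8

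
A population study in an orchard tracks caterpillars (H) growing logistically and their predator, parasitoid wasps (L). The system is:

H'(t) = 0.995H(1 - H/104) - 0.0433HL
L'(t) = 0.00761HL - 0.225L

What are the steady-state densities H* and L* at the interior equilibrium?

From dL/dt = 0 with L > 0: 0.00761H* = 0.225, so H* = 29.6.
Substitute into dH/dt = 0: 0.995(1 - 29.6/104) = 0.0433L*.
The bracket is 0.716, giving L* = 0.712/0.0433 = 16.4.

H* ≈ 29.6, L* ≈ 16.4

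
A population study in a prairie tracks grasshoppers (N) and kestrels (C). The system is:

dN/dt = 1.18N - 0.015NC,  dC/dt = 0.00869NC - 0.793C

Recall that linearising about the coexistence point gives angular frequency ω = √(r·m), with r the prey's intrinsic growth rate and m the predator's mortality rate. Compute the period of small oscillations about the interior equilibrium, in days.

Here r = 1.18 and m = 0.793, so r·m = 0.936.
ω = √0.936 = 0.967 per day, hence T = 2π/ω ≈ 6.5 days.

T ≈ 6.5 days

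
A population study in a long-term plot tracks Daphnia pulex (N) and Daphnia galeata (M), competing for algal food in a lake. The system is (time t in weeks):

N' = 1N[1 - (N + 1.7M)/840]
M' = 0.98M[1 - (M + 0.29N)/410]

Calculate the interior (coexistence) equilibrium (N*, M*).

N* ≈ 282, M* ≈ 328

Setting both brackets to zero gives the nullclines N + 1.7M = 840 and 0.29N + M = 410.
Substituting M = 410 - 0.29N into the first: N(1 - 1.7·0.29) = 840 - 1.7·410.
So N* = 143/0.507 = 282, and then M* = 410 - 0.29·282 = 328.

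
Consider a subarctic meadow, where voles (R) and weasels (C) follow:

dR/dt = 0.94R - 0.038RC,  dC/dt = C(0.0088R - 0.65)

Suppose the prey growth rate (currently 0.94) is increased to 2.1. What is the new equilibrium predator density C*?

C* ≈ 55.3

At the interior fixed point, setting dR/dt = 0 with R > 0 fixes C* = (prey growth rate)/(RC coefficient) — independent of the other coefficients.
With the change, C* = 2.1/0.038 = 55.3; it rises from 24.7.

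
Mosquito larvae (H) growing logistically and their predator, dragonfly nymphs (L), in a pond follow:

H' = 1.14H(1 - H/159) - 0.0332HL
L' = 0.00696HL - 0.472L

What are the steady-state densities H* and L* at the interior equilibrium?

From dL/dt = 0 with L > 0: 0.00696H* = 0.472, so H* = 67.8.
Substitute into dH/dt = 0: 1.14(1 - 67.8/159) = 0.0332L*.
The bracket is 0.573, giving L* = 0.654/0.0332 = 19.7.

H* ≈ 67.8, L* ≈ 19.7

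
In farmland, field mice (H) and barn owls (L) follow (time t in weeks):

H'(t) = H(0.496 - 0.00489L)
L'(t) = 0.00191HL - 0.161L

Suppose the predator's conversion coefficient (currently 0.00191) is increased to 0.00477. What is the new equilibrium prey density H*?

At the interior fixed point, setting dL/dt = 0 with L > 0 fixes H* = (predator death rate)/(HL coefficient) — independent of the other coefficients.
With the change, H* = 0.161/0.00477 = 33.8; it falls from 84.3.

H* ≈ 33.8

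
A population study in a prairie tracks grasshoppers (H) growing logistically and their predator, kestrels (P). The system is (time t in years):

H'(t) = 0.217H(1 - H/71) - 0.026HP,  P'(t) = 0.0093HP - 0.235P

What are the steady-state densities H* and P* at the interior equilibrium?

From dP/dt = 0 with P > 0: 0.0093H* = 0.235, so H* = 25.3.
Substitute into dH/dt = 0: 0.217(1 - 25.3/71) = 0.026P*.
The bracket is 0.644, giving P* = 0.14/0.026 = 5.38.

H* ≈ 25.3, P* ≈ 5.38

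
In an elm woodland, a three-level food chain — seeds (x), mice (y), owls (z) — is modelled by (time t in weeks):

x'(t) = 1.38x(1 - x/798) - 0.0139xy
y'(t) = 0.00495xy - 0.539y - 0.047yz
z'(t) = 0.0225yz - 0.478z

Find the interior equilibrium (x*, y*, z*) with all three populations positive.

From dz/dt = 0: 0.0225y* = 0.478, so y* = 21.2.
From dx/dt = 0: 1.38(1 - x*/798) = 0.0139·21.2, giving x* = 798·(1 - 0.214) = 627.
From dy/dt = 0: 0.00495·627 - 0.539 = 0.047z*, so z* = 2.57/0.047 = 54.6.

x* ≈ 627, y* ≈ 21.2, z* ≈ 54.6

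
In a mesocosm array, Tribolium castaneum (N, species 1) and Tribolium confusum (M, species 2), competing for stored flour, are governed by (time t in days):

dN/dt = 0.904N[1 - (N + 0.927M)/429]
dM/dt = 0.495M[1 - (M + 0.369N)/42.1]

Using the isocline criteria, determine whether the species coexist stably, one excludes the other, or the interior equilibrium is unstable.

species 1 excludes species 2

Compare the nullcline intercepts: K1/α12 = 429/0.927 = 463 > K2 = 42.1; K2/α21 = 42.1/0.369 = 114 < K1 = 429.
Since the inequalities point opposite ways, species 1 can invade but species 2 cannot.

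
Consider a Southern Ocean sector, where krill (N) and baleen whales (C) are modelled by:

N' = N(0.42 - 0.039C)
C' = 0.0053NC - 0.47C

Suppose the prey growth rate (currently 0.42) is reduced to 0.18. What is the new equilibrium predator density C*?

C* ≈ 4.62

At the interior fixed point, setting dN/dt = 0 with N > 0 fixes C* = (prey growth rate)/(NC coefficient) — independent of the other coefficients.
With the change, C* = 0.18/0.039 = 4.62; it falls from 10.8.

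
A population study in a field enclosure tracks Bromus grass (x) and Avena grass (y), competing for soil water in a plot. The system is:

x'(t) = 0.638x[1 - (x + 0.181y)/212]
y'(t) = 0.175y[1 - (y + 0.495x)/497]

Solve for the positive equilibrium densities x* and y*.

Setting both brackets to zero gives the nullclines x + 0.181y = 212 and 0.495x + y = 497.
Substituting y = 497 - 0.495x into the first: x(1 - 0.181·0.495) = 212 - 0.181·497.
So x* = 122/0.91 = 134, and then y* = 497 - 0.495·134 = 431.

x* ≈ 134, y* ≈ 431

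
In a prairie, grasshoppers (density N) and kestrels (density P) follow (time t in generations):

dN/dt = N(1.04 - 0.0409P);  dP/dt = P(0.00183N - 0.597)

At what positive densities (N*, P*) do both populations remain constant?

Set dP/dt = 0 with P > 0: 0.00183N - 0.597 = 0, so N* = 0.597/0.00183 = 326.
Set dN/dt = 0 with N > 0: 1.04 - 0.0409P = 0, so P* = 1.04/0.0409 = 25.4.

N* ≈ 326, P* ≈ 25.4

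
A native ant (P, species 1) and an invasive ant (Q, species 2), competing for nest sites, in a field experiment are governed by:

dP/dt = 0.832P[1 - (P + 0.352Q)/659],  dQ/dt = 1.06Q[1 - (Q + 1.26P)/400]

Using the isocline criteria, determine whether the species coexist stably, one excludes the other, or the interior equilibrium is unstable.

species 1 excludes species 2

Compare the nullcline intercepts: K1/α12 = 659/0.352 = 1870 > K2 = 400; K2/α21 = 400/1.26 = 317 < K1 = 659.
Since the inequalities point opposite ways, species 1 can invade but species 2 cannot.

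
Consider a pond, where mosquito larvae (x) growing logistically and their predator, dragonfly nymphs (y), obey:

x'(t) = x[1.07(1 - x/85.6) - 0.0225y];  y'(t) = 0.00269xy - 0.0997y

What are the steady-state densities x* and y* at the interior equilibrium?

x* ≈ 37.1, y* ≈ 27

From dy/dt = 0 with y > 0: 0.00269x* = 0.0997, so x* = 37.1.
Substitute into dx/dt = 0: 1.07(1 - 37.1/85.6) = 0.0225y*.
The bracket is 0.567, giving y* = 0.607/0.0225 = 27.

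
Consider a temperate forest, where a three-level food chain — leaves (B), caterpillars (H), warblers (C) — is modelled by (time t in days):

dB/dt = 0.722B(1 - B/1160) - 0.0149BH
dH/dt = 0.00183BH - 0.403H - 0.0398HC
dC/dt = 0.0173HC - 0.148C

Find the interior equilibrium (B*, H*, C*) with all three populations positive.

B* ≈ 955, H* ≈ 8.55, C* ≈ 33.8

From dC/dt = 0: 0.0173H* = 0.148, so H* = 8.55.
From dB/dt = 0: 0.722(1 - B*/1160) = 0.0149·8.55, giving B* = 1160·(1 - 0.177) = 955.
From dH/dt = 0: 0.00183·955 - 0.403 = 0.0398C*, so C* = 1.35/0.0398 = 33.8.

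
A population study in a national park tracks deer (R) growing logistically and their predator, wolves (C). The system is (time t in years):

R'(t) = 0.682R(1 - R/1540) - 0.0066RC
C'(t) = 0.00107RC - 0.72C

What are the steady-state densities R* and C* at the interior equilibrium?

R* ≈ 673, C* ≈ 58.2

From dC/dt = 0 with C > 0: 0.00107R* = 0.72, so R* = 673.
Substitute into dR/dt = 0: 0.682(1 - 673/1540) = 0.0066C*.
The bracket is 0.563, giving C* = 0.384/0.0066 = 58.2.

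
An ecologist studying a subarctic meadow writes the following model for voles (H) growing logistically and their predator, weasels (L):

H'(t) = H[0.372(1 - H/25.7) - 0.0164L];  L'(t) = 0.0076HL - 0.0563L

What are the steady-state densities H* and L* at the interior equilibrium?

From dL/dt = 0 with L > 0: 0.0076H* = 0.0563, so H* = 7.41.
Substitute into dH/dt = 0: 0.372(1 - 7.41/25.7) = 0.0164L*.
The bracket is 0.712, giving L* = 0.265/0.0164 = 16.1.

H* ≈ 7.41, L* ≈ 16.1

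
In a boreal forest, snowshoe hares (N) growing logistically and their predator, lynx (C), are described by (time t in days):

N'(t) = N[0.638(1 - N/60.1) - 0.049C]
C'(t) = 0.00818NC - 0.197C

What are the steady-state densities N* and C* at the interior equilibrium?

From dC/dt = 0 with C > 0: 0.00818N* = 0.197, so N* = 24.1.
Substitute into dN/dt = 0: 0.638(1 - 24.1/60.1) = 0.049C*.
The bracket is 0.599, giving C* = 0.382/0.049 = 7.8.

N* ≈ 24.1, C* ≈ 7.8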